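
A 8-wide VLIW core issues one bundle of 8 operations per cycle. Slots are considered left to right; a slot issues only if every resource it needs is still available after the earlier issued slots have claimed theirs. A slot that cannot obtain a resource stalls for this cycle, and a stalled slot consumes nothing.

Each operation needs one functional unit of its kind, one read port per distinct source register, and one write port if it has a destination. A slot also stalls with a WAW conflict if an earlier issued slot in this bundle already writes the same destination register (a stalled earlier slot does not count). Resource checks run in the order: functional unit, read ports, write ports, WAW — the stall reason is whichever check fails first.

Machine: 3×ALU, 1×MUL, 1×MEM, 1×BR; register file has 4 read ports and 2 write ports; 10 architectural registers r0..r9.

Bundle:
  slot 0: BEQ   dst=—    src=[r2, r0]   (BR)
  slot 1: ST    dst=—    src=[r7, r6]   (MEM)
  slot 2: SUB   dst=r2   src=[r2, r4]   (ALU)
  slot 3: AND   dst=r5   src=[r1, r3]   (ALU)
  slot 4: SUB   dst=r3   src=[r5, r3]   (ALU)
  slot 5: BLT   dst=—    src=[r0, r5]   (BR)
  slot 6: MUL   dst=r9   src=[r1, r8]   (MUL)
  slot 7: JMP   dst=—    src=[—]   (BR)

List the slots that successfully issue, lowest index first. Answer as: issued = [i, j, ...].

issued = [0, 1]

[0] BR needs rd=2 wr=0: ok; after: ALU=3 MUL=1 MEM=1 BR=0, R=2, W=2
[1] MEM needs rd=2 wr=0: ok; after: ALU=3 MUL=1 MEM=0 BR=0, R=0, W=2
[2] ALU needs rd=2 wr=1: RD_PORT; after: ALU=3 MUL=1 MEM=0 BR=0, R=0, W=2
[3] ALU needs rd=2 wr=1: RD_PORT; after: ALU=3 MUL=1 MEM=0 BR=0, R=0, W=2
[4] ALU needs rd=2 wr=1: RD_PORT; after: ALU=3 MUL=1 MEM=0 BR=0, R=0, W=2
[5] BR needs rd=2 wr=0: FU; after: ALU=3 MUL=1 MEM=0 BR=0, R=0, W=2
[6] MUL needs rd=2 wr=1: RD_PORT; after: ALU=3 MUL=1 MEM=0 BR=0, R=0, W=2
[7] BR needs rd=0 wr=0: FU; after: ALU=3 MUL=1 MEM=0 BR=0, R=0, W=2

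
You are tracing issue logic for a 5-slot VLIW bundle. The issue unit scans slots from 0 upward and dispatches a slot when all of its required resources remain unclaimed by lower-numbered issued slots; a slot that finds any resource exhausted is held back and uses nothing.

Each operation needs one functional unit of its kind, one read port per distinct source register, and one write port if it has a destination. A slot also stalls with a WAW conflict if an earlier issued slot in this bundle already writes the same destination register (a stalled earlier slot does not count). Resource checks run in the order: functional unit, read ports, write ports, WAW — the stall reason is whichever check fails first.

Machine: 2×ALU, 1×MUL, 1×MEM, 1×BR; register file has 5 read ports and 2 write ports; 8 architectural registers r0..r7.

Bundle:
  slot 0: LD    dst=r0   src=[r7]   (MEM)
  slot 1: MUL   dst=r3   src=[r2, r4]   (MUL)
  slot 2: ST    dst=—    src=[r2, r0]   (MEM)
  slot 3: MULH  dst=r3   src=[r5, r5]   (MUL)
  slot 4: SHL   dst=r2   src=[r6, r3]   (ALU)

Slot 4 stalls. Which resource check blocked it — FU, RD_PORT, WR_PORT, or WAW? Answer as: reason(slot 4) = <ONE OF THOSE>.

reason(slot 4) = WR_PORT

(0) want 1×MEM +1rd +1wr — yes → AL2|MU1|ME0|BR1|rd4|wr1
(1) want 1×MUL +2rd +1wr — yes → AL2|MU0|ME0|BR1|rd2|wr0
(2) want 1×MEM +2rd +0wr — FU → AL2|MU0|ME0|BR1|rd2|wr0
(3) want 1×MUL +1rd +1wr — FU → AL2|MU0|ME0|BR1|rd2|wr0
(4) want 1×ALU +2rd +1wr — WR_PORT → AL2|MU0|ME0|BR1|rd2|wr0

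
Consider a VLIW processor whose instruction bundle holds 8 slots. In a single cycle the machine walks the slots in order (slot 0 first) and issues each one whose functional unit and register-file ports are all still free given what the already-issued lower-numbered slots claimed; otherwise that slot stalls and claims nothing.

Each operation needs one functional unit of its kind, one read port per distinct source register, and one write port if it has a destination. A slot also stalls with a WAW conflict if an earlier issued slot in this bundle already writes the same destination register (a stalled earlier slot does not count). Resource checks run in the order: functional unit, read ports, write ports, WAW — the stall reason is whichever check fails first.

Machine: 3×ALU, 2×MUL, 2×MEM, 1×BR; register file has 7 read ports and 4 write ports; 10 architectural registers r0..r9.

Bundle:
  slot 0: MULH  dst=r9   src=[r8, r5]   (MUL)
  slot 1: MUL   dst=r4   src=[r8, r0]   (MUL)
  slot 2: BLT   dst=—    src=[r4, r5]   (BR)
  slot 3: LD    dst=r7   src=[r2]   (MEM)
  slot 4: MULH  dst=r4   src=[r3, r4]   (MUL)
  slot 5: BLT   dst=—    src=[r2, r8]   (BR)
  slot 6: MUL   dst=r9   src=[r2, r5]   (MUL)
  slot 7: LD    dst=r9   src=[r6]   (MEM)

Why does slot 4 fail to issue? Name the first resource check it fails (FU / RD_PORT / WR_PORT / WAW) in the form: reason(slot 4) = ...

reason(slot 4) = FU

  0. MUL→r9 ⇒ go  {3A/1Mu/2Ld/1B | 5r 3w}
  1. MUL→r4 ⇒ go  {3A/0Mu/2Ld/1B | 3r 2w}
  2. BR ⇒ go  {3A/0Mu/2Ld/0B | 1r 2w}
  3. MEM→r7 ⇒ go  {3A/0Mu/1Ld/0B | 0r 1w}
  4. MUL→r4 ⇒ no(FU)  {3A/0Mu/1Ld/0B | 0r 1w}
  5. BR ⇒ no(FU)  {3A/0Mu/1Ld/0B | 0r 1w}
  6. MUL→r9 ⇒ no(FU)  {3A/0Mu/1Ld/0B | 0r 1w}
  7. MEM→r9 ⇒ no(RD_PORT)  {3A/0Mu/1Ld/0B | 0r 1w}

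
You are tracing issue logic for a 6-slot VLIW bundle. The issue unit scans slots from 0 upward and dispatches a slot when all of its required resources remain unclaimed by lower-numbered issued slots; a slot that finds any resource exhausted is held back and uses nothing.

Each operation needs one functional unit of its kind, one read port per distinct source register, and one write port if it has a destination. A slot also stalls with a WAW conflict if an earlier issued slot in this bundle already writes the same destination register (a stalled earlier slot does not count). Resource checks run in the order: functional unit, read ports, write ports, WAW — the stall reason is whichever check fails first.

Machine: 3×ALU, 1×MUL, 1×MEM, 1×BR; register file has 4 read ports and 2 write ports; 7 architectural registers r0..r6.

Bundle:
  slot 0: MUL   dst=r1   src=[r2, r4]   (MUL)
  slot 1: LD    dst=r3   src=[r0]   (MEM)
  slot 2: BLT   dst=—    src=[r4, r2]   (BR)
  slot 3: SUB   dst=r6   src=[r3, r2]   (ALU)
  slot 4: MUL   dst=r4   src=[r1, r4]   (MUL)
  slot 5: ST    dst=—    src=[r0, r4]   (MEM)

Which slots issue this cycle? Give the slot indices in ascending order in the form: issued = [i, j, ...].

issued = [0, 1]

[0] MUL needs rd=2 wr=1: ok; after: ALU=3 MUL=0 MEM=1 BR=1, R=2, W=1
[1] MEM needs rd=1 wr=1: ok; after: ALU=3 MUL=0 MEM=0 BR=1, R=1, W=0
[2] BR needs rd=2 wr=0: RD_PORT; after: ALU=3 MUL=0 MEM=0 BR=1, R=1, W=0
[3] ALU needs rd=2 wr=1: RD_PORT; after: ALU=3 MUL=0 MEM=0 BR=1, R=1, W=0
[4] MUL needs rd=2 wr=1: FU; after: ALU=3 MUL=0 MEM=0 BR=1, R=1, W=0
[5] MEM needs rd=2 wr=0: FU; after: ALU=3 MUL=0 MEM=0 BR=1, R=1, W=0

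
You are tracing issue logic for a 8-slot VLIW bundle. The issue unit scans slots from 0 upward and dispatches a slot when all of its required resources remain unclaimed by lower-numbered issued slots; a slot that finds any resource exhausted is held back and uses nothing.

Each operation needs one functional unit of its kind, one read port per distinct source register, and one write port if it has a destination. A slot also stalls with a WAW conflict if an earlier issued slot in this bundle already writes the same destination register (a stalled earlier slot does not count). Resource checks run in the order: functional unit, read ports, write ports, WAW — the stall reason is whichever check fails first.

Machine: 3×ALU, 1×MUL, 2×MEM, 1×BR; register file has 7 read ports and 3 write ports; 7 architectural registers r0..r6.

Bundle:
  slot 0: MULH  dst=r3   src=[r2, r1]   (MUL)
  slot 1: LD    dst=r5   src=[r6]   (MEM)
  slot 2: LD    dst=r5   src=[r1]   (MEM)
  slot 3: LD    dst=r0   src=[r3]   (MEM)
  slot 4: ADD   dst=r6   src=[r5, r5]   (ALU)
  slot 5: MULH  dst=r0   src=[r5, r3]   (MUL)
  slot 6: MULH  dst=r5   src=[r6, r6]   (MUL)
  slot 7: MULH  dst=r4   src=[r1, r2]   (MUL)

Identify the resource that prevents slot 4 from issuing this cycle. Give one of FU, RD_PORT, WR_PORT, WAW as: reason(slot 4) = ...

reason(slot 4) = WR_PORT

(0) want 1×MUL +2rd +1wr — yes → AL3|MU0|ME2|BR1|rd5|wr2
(1) want 1×MEM +1rd +1wr — yes → AL3|MU0|ME1|BR1|rd4|wr1
(2) want 1×MEM +1rd +1wr — WAW → AL3|MU0|ME1|BR1|rd4|wr1
(3) want 1×MEM +1rd +1wr — yes → AL3|MU0|ME0|BR1|rd3|wr0
(4) want 1×ALU +1rd +1wr — WR_PORT → AL3|MU0|ME0|BR1|rd3|wr0
(5) want 1×MUL +2rd +1wr — FU → AL3|MU0|ME0|BR1|rd3|wr0
(6) want 1×MUL +1rd +1wr — FU → AL3|MU0|ME0|BR1|rd3|wr0
(7) want 1×MUL +2rd +1wr — FU → AL3|MU0|ME0|BR1|rd3|wr0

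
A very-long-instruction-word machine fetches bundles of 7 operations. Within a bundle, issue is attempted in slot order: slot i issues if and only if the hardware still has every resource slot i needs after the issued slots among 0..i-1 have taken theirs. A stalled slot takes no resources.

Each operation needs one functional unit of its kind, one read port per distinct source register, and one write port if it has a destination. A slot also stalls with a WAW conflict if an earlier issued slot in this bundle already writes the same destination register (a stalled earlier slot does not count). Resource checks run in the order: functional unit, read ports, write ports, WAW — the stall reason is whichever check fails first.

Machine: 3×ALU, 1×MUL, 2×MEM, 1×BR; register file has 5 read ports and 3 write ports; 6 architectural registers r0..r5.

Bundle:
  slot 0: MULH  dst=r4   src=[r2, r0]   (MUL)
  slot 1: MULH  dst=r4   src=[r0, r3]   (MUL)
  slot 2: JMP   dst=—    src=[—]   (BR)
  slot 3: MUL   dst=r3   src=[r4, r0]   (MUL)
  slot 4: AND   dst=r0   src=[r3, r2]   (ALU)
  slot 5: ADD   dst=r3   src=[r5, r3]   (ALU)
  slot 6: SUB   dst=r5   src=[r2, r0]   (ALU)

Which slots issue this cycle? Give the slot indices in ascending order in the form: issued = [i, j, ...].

#0 MUL src=r2,r0 dispatched  <A:3 Mu:0 Ld:2 B:1 rd:3 wr:2>
#1 MUL src=r0,r3 held:FU  <A:3 Mu:0 Ld:2 B:1 rd:3 wr:2>
#2 BR src=- dispatched  <A:3 Mu:0 Ld:2 B:0 rd:3 wr:2>
#3 MUL src=r4,r0 held:FU  <A:3 Mu:0 Ld:2 B:0 rd:3 wr:2>
#4 ALU src=r3,r2 dispatched  <A:2 Mu:0 Ld:2 B:0 rd:1 wr:1>
#5 ALU src=r5,r3 held:RD_PORT  <A:2 Mu:0 Ld:2 B:0 rd:1 wr:1>
#6 ALU src=r2,r0 held:RD_PORT  <A:2 Mu:0 Ld:2 B:0 rd:1 wr:1>

issued = [0, 2, 4]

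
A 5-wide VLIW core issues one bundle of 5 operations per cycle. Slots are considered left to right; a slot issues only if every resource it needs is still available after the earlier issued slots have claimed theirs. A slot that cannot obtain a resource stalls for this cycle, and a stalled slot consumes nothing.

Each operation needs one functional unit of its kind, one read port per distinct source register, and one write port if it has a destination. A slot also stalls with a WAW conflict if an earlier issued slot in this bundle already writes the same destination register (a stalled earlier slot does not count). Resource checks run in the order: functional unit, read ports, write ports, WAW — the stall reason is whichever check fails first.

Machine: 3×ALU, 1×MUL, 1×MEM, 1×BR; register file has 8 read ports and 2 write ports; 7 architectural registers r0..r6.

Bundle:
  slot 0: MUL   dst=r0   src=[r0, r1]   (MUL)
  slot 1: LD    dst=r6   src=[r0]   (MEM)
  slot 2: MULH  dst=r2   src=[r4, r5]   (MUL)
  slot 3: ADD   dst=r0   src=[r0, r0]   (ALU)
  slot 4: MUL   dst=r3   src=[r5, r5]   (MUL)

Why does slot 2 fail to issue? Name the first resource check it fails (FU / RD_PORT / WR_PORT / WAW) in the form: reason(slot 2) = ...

[0] MUL needs rd=2 wr=1: ok; after: ALU=3 MUL=0 MEM=1 BR=1, R=6, W=1
[1] MEM needs rd=1 wr=1: ok; after: ALU=3 MUL=0 MEM=0 BR=1, R=5, W=0
[2] MUL needs rd=2 wr=1: FU; after: ALU=3 MUL=0 MEM=0 BR=1, R=5, W=0
[3] ALU needs rd=1 wr=1: WR_PORT; after: ALU=3 MUL=0 MEM=0 BR=1, R=5, W=0
[4] MUL needs rd=1 wr=1: FU; after: ALU=3 MUL=0 MEM=0 BR=1, R=5, W=0

reason(slot 2) = FU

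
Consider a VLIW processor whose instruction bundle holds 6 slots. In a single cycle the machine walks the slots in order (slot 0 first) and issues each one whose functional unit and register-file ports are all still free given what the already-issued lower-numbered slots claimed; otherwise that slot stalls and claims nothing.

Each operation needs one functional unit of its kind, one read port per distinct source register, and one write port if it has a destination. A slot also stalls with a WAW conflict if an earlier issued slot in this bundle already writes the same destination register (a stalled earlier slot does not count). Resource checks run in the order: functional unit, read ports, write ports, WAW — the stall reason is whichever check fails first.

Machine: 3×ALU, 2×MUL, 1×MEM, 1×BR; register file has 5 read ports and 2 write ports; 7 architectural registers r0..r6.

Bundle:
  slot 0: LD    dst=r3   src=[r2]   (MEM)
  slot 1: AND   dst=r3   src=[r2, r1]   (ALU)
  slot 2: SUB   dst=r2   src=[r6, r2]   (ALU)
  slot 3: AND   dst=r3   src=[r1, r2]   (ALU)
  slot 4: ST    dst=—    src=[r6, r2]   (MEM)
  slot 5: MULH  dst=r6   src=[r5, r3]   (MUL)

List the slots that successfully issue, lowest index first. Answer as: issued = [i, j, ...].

#0 MEM src=r2 dispatched  <A:3 Mu:2 Ld:0 B:1 rd:4 wr:1>
#1 ALU src=r2,r1 held:WAW  <A:3 Mu:2 Ld:0 B:1 rd:4 wr:1>
#2 ALU src=r6,r2 dispatched  <A:2 Mu:2 Ld:0 B:1 rd:2 wr:0>
#3 ALU src=r1,r2 held:WR_PORT  <A:2 Mu:2 Ld:0 B:1 rd:2 wr:0>
#4 MEM src=r6,r2 held:FU  <A:2 Mu:2 Ld:0 B:1 rd:2 wr:0>
#5 MUL src=r5,r3 held:WR_PORT  <A:2 Mu:2 Ld:0 B:1 rd:2 wr:0>

issued = [0, 2]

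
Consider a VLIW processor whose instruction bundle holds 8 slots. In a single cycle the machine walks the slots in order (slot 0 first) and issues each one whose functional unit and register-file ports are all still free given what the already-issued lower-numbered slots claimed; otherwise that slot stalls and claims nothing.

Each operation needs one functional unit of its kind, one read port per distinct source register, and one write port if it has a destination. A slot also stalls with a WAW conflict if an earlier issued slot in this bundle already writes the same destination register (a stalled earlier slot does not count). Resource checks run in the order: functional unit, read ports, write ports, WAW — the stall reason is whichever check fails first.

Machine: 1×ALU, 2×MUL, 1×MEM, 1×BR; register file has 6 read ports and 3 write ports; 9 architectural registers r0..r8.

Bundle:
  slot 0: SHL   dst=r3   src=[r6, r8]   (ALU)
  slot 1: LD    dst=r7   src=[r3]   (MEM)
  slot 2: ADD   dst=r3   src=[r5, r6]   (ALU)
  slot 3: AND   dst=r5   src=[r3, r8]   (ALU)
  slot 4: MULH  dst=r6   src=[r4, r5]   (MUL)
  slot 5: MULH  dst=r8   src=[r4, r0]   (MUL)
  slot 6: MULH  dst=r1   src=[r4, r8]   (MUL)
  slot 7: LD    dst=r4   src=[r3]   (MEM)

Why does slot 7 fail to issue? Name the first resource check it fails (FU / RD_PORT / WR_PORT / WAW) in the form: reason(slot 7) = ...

[0] ALU needs rd=2 wr=1: ok; after: ALU=0 MUL=2 MEM=1 BR=1, R=4, W=2
[1] MEM needs rd=1 wr=1: ok; after: ALU=0 MUL=2 MEM=0 BR=1, R=3, W=1
[2] ALU needs rd=2 wr=1: FU; after: ALU=0 MUL=2 MEM=0 BR=1, R=3, W=1
[3] ALU needs rd=2 wr=1: FU; after: ALU=0 MUL=2 MEM=0 BR=1, R=3, W=1
[4] MUL needs rd=2 wr=1: ok; after: ALU=0 MUL=1 MEM=0 BR=1, R=1, W=0
[5] MUL needs rd=2 wr=1: RD_PORT; after: ALU=0 MUL=1 MEM=0 BR=1, R=1, W=0
[6] MUL needs rd=2 wr=1: RD_PORT; after: ALU=0 MUL=1 MEM=0 BR=1, R=1, W=0
[7] MEM needs rd=1 wr=1: FU; after: ALU=0 MUL=1 MEM=0 BR=1, R=1, W=0

reason(slot 7) = FU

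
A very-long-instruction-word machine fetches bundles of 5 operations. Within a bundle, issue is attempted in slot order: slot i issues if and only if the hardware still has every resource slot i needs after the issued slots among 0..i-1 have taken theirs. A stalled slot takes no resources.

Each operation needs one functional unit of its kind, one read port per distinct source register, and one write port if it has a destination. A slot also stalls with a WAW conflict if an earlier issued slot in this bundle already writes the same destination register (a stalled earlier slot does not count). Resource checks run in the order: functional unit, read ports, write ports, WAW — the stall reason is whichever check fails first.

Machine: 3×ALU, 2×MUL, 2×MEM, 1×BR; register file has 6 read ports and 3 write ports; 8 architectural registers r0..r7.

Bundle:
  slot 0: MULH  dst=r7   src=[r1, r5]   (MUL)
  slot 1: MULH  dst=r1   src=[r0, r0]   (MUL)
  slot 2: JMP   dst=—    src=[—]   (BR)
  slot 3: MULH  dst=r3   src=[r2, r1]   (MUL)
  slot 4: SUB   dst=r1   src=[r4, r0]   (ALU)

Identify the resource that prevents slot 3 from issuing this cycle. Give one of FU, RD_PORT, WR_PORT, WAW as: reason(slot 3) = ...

  0. MUL→r7 ⇒ go  {3A/1Mu/2Ld/1B | 4r 2w}
  1. MUL→r1 ⇒ go  {3A/0Mu/2Ld/1B | 3r 1w}
  2. BR ⇒ go  {3A/0Mu/2Ld/0B | 3r 1w}
  3. MUL→r3 ⇒ no(FU)  {3A/0Mu/2Ld/0B | 3r 1w}
  4. ALU→r1 ⇒ no(WAW)  {3A/0Mu/2Ld/0B | 3r 1w}

reason(slot 3) = FU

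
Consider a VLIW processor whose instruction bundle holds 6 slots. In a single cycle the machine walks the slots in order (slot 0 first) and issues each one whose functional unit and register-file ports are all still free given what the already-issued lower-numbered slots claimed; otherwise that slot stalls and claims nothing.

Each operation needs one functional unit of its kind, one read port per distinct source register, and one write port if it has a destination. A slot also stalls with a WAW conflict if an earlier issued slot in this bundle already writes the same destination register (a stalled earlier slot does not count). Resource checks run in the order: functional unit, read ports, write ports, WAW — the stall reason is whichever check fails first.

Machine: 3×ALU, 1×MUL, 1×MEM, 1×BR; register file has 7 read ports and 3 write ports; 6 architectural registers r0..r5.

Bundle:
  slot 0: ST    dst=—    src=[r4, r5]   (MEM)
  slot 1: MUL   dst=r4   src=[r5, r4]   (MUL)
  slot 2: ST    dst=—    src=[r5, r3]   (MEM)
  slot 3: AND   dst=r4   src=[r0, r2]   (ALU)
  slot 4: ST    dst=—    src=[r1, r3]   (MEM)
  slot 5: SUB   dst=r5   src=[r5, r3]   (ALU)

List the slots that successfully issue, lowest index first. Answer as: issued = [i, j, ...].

slot 0 (MEM): ISSUE — free A3,Mu1,Ld0,B1 rp5 wp3
slot 1 (MUL): ISSUE — free A3,Mu0,Ld0,B1 rp3 wp2
slot 2 (MEM): stall FU — free A3,Mu0,Ld0,B1 rp3 wp2
slot 3 (ALU): stall WAW — free A3,Mu0,Ld0,B1 rp3 wp2
slot 4 (MEM): stall FU — free A3,Mu0,Ld0,B1 rp3 wp2
slot 5 (ALU): ISSUE — free A2,Mu0,Ld0,B1 rp1 wp1

issued = [0, 1, 5]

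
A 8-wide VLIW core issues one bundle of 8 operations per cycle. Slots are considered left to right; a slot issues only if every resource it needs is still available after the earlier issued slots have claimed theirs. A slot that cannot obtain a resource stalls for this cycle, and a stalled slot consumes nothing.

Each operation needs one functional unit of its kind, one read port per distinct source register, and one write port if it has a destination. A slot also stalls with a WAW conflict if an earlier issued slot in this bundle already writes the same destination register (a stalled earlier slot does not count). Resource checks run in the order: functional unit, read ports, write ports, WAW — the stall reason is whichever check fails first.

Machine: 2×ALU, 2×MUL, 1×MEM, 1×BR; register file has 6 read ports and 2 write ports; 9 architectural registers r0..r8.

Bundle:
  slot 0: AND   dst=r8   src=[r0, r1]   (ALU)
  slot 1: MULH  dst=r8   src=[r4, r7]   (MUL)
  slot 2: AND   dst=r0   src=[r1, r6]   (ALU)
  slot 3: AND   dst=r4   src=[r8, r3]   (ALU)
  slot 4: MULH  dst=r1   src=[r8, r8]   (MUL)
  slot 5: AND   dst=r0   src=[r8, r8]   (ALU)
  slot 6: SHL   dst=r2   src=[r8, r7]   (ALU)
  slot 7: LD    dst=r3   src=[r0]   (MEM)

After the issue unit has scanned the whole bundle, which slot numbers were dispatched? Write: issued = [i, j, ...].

slot 0 (ALU): ISSUE — free A1,Mu2,Ld1,B1 rp4 wp1
slot 1 (MUL): stall WAW — free A1,Mu2,Ld1,B1 rp4 wp1
slot 2 (ALU): ISSUE — free A0,Mu2,Ld1,B1 rp2 wp0
slot 3 (ALU): stall FU — free A0,Mu2,Ld1,B1 rp2 wp0
slot 4 (MUL): stall WR_PORT — free A0,Mu2,Ld1,B1 rp2 wp0
slot 5 (ALU): stall FU — free A0,Mu2,Ld1,B1 rp2 wp0
slot 6 (ALU): stall FU — free A0,Mu2,Ld1,B1 rp2 wp0
slot 7 (MEM): stall WR_PORT — free A0,Mu2,Ld1,B1 rp2 wp0

issued = [0, 2]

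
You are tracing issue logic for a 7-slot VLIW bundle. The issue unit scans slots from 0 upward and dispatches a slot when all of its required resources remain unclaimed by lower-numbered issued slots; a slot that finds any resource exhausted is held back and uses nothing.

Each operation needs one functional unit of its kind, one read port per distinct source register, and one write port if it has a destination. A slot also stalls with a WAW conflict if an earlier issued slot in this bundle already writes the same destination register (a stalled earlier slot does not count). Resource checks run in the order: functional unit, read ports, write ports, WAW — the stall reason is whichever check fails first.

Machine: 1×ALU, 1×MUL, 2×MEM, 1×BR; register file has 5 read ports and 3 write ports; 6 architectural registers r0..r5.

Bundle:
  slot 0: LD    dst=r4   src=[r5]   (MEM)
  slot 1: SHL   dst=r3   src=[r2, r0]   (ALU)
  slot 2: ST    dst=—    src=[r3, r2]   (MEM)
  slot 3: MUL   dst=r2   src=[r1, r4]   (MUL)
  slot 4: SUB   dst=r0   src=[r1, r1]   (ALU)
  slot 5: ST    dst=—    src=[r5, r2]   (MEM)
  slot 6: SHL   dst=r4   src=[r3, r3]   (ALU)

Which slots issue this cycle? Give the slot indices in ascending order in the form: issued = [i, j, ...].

issued = [0, 1, 2]

[0] MEM needs rd=1 wr=1: ok; after: ALU=1 MUL=1 MEM=1 BR=1, R=4, W=2
[1] ALU needs rd=2 wr=1: ok; after: ALU=0 MUL=1 MEM=1 BR=1, R=2, W=1
[2] MEM needs rd=2 wr=0: ok; after: ALU=0 MUL=1 MEM=0 BR=1, R=0, W=1
[3] MUL needs rd=2 wr=1: RD_PORT; after: ALU=0 MUL=1 MEM=0 BR=1, R=0, W=1
[4] ALU needs rd=1 wr=1: FU; after: ALU=0 MUL=1 MEM=0 BR=1, R=0, W=1
[5] MEM needs rd=2 wr=0: FU; after: ALU=0 MUL=1 MEM=0 BR=1, R=0, W=1
[6] ALU needs rd=1 wr=1: FU; after: ALU=0 MUL=1 MEM=0 BR=1, R=0, W=1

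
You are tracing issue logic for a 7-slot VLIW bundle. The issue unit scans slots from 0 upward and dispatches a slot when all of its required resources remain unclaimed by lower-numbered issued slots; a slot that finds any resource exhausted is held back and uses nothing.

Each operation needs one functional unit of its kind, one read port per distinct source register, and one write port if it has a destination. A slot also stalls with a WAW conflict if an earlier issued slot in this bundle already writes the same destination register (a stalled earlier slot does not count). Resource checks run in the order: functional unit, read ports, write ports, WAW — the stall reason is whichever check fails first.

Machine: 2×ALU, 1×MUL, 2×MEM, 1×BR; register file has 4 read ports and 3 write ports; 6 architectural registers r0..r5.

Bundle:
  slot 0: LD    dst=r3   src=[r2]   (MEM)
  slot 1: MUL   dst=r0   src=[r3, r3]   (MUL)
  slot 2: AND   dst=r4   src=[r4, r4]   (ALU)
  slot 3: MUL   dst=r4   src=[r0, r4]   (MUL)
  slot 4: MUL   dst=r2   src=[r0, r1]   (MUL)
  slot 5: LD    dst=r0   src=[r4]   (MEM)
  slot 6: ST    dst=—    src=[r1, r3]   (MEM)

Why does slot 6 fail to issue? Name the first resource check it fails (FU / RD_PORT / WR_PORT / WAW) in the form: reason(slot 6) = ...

reason(slot 6) = RD_PORT

  0. MEM→r3 ⇒ go  {2A/1Mu/1Ld/1B | 3r 2w}
  1. MUL→r0 ⇒ go  {2A/0Mu/1Ld/1B | 2r 1w}
  2. ALU→r4 ⇒ go  {1A/0Mu/1Ld/1B | 1r 0w}
  3. MUL→r4 ⇒ no(FU)  {1A/0Mu/1Ld/1B | 1r 0w}
  4. MUL→r2 ⇒ no(FU)  {1A/0Mu/1Ld/1B | 1r 0w}
  5. MEM→r0 ⇒ no(WR_PORT)  {1A/0Mu/1Ld/1B | 1r 0w}
  6. MEM ⇒ no(RD_PORT)  {1A/0Mu/1Ld/1B | 1r 0w}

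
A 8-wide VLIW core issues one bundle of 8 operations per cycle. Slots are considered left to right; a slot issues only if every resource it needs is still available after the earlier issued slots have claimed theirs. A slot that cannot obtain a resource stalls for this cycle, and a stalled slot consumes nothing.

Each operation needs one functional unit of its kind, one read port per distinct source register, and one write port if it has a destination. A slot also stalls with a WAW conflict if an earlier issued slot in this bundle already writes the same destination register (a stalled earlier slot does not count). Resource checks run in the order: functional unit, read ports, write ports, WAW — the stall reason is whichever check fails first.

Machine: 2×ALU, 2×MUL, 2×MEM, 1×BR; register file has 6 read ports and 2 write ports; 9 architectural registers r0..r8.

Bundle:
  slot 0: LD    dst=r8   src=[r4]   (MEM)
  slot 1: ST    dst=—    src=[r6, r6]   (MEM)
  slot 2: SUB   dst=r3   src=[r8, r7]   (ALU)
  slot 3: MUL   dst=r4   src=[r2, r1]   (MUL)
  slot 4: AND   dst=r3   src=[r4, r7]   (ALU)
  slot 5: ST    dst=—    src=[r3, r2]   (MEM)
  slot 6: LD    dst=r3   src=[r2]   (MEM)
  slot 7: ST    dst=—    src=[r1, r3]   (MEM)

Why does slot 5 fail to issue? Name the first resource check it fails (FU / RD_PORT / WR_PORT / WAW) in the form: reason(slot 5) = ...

reason(slot 5) = FU

[0] MEM needs rd=1 wr=1: ok; after: ALU=2 MUL=2 MEM=1 BR=1, R=5, W=1
[1] MEM needs rd=1 wr=0: ok; after: ALU=2 MUL=2 MEM=0 BR=1, R=4, W=1
[2] ALU needs rd=2 wr=1: ok; after: ALU=1 MUL=2 MEM=0 BR=1, R=2, W=0
[3] MUL needs rd=2 wr=1: WR_PORT; after: ALU=1 MUL=2 MEM=0 BR=1, R=2, W=0
[4] ALU needs rd=2 wr=1: WR_PORT; after: ALU=1 MUL=2 MEM=0 BR=1, R=2, W=0
[5] MEM needs rd=2 wr=0: FU; after: ALU=1 MUL=2 MEM=0 BR=1, R=2, W=0
[6] MEM needs rd=1 wr=1: FU; after: ALU=1 MUL=2 MEM=0 BR=1, R=2, W=0
[7] MEM needs rd=2 wr=0: FU; after: ALU=1 MUL=2 MEM=0 BR=1, R=2, W=0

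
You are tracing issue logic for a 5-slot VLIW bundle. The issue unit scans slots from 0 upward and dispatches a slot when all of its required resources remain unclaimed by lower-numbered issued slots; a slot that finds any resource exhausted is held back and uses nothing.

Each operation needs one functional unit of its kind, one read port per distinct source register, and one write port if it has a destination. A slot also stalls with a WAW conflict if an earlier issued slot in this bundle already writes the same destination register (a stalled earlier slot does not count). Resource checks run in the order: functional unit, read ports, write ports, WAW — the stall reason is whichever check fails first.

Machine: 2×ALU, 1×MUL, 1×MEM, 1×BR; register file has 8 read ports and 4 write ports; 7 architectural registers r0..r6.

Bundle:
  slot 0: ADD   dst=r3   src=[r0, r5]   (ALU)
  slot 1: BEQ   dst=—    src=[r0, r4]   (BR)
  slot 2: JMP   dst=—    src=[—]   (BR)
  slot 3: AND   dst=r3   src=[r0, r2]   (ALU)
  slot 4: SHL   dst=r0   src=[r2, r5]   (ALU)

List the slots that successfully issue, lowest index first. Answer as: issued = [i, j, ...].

issued = [0, 1, 4]

  0. ALU→r3 ⇒ go  {1A/1Mu/1Ld/1B | 6r 3w}
  1. BR ⇒ go  {1A/1Mu/1Ld/0B | 4r 3w}
  2. BR ⇒ no(FU)  {1A/1Mu/1Ld/0B | 4r 3w}
  3. ALU→r3 ⇒ no(WAW)  {1A/1Mu/1Ld/0B | 4r 3w}
  4. ALU→r0 ⇒ go  {0A/1Mu/1Ld/0B | 2r 2w}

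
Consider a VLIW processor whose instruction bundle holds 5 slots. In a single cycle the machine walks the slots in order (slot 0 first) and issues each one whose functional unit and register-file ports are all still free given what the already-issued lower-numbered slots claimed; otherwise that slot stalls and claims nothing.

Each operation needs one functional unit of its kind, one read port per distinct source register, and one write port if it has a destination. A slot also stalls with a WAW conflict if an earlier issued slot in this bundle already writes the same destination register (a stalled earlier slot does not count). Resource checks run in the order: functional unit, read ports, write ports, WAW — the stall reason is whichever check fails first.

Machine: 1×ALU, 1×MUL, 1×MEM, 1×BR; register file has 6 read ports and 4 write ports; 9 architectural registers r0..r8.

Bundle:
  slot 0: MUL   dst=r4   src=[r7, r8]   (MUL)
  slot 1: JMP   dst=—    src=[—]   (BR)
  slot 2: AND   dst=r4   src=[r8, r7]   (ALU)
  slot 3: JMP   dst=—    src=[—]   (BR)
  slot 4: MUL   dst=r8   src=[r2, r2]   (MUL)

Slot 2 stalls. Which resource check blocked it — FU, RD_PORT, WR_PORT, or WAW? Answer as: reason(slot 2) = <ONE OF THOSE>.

#0 MUL src=r7,r8 dispatched  <A:1 Mu:0 Ld:1 B:1 rd:4 wr:3>
#1 BR src=- dispatched  <A:1 Mu:0 Ld:1 B:0 rd:4 wr:3>
#2 ALU src=r8,r7 held:WAW  <A:1 Mu:0 Ld:1 B:0 rd:4 wr:3>
#3 BR src=- held:FU  <A:1 Mu:0 Ld:1 B:0 rd:4 wr:3>
#4 MUL src=r2,r2 held:FU  <A:1 Mu:0 Ld:1 B:0 rd:4 wr:3>

reason(slot 2) = WAW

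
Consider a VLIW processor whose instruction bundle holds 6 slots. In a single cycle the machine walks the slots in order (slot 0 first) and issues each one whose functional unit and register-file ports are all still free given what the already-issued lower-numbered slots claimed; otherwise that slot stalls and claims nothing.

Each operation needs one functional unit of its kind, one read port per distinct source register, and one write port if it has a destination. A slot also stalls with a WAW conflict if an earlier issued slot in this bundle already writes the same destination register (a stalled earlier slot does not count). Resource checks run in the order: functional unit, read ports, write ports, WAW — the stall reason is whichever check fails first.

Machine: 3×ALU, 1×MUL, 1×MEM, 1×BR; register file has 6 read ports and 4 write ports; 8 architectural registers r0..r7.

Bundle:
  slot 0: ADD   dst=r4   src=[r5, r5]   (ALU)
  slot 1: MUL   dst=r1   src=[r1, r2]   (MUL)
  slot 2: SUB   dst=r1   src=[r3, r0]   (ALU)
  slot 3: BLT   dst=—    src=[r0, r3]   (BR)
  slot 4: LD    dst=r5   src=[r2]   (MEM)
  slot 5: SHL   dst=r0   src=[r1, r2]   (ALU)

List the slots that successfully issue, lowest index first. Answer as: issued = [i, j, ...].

(0) want 1×ALU +1rd +1wr — yes → AL2|MU1|ME1|BR1|rd5|wr3
(1) want 1×MUL +2rd +1wr — yes → AL2|MU0|ME1|BR1|rd3|wr2
(2) want 1×ALU +2rd +1wr — WAW → AL2|MU0|ME1|BR1|rd3|wr2
(3) want 1×BR +2rd +0wr — yes → AL2|MU0|ME1|BR0|rd1|wr2
(4) want 1×MEM +1rd +1wr — yes → AL2|MU0|ME0|BR0|rd0|wr1
(5) want 1×ALU +2rd +1wr — RD_PORT → AL2|MU0|ME0|BR0|rd0|wr1

issued = [0, 1, 3, 4]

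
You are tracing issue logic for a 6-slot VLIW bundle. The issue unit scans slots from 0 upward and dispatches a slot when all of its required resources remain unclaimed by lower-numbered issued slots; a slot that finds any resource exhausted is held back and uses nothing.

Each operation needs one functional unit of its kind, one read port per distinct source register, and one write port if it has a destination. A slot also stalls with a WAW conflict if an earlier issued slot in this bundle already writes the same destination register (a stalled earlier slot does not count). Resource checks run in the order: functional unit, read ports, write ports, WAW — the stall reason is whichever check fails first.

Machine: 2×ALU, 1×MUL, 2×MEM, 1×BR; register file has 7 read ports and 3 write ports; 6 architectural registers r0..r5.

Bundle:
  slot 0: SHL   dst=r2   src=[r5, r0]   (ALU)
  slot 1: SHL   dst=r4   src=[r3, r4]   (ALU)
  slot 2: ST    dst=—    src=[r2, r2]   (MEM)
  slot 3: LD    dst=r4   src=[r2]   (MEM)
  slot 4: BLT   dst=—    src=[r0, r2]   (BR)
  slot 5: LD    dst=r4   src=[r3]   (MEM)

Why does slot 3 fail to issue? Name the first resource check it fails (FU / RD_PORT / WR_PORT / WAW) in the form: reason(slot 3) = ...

  0. ALU→r2 ⇒ go  {1A/1Mu/2Ld/1B | 5r 2w}
  1. ALU→r4 ⇒ go  {0A/1Mu/2Ld/1B | 3r 1w}
  2. MEM ⇒ go  {0A/1Mu/1Ld/1B | 2r 1w}
  3. MEM→r4 ⇒ no(WAW)  {0A/1Mu/1Ld/1B | 2r 1w}
  4. BR ⇒ go  {0A/1Mu/1Ld/0B | 0r 1w}
  5. MEM→r4 ⇒ no(RD_PORT)  {0A/1Mu/1Ld/0B | 0r 1w}

reason(slot 3) = WAW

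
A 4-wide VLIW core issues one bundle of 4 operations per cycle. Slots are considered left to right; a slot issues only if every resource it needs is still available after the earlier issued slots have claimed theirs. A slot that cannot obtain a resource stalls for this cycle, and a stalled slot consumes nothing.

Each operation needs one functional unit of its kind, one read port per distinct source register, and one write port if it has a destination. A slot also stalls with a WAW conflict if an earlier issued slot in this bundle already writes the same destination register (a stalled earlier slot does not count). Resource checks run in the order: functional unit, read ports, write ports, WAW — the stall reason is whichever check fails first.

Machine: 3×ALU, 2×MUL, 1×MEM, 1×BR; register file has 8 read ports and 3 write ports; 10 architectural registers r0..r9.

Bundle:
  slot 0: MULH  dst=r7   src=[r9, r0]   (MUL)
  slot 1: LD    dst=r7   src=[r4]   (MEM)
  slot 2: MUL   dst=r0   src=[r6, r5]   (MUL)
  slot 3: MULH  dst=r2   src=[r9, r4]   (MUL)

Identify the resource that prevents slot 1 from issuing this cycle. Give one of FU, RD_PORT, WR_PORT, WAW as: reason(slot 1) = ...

reason(slot 1) = WAW

[0] MUL needs rd=2 wr=1: ok; after: ALU=3 MUL=1 MEM=1 BR=1, R=6, W=2
[1] MEM needs rd=1 wr=1: WAW; after: ALU=3 MUL=1 MEM=1 BR=1, R=6, W=2
[2] MUL needs rd=2 wr=1: ok; after: ALU=3 MUL=0 MEM=1 BR=1, R=4, W=1
[3] MUL needs rd=2 wr=1: FU; after: ALU=3 MUL=0 MEM=1 BR=1, R=4, W=1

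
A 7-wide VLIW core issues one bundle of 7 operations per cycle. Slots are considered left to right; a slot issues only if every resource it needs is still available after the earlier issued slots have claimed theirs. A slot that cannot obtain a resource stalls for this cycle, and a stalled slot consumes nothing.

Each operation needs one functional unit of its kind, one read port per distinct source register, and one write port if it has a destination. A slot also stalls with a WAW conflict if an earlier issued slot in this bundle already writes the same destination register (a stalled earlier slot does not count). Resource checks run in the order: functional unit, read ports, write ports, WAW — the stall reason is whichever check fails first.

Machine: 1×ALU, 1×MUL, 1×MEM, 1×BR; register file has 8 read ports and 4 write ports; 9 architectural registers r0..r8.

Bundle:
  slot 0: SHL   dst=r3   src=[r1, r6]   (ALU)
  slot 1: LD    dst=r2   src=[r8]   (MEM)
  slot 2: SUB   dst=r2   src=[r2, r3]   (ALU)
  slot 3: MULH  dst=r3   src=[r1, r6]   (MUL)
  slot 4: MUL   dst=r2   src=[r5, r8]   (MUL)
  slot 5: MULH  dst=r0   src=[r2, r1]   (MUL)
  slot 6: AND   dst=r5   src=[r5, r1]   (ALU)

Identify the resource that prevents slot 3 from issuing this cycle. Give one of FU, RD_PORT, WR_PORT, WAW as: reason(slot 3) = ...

reason(slot 3) = WAW

(0) want 1×ALU +2rd +1wr — yes → AL0|MU1|ME1|BR1|rd6|wr3
(1) want 1×MEM +1rd +1wr — yes → AL0|MU1|ME0|BR1|rd5|wr2
(2) want 1×ALU +2rd +1wr — FU → AL0|MU1|ME0|BR1|rd5|wr2
(3) want 1×MUL +2rd +1wr — WAW → AL0|MU1|ME0|BR1|rd5|wr2
(4) want 1×MUL +2rd +1wr — WAW → AL0|MU1|ME0|BR1|rd5|wr2
(5) want 1×MUL +2rd +1wr — yes → AL0|MU0|ME0|BR1|rd3|wr1
(6) want 1×ALU +2rd +1wr — FU → AL0|MU0|ME0|BR1|rd3|wr1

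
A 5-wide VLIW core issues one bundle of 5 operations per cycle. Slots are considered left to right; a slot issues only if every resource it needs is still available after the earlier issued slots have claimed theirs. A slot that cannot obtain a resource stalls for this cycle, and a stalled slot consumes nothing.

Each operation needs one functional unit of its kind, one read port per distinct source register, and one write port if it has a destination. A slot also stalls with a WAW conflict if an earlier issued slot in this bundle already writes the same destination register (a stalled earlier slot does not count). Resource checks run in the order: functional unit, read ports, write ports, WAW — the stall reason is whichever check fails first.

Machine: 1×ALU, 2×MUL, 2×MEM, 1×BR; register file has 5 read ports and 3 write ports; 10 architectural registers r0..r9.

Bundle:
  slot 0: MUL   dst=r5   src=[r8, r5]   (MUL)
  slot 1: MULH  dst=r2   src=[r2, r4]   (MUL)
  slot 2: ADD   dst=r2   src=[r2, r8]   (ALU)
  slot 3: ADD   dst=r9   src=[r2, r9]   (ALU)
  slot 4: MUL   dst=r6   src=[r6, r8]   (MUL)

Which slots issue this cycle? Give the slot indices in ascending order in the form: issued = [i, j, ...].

issued = [0, 1]

[0] MUL needs rd=2 wr=1: ok; after: ALU=1 MUL=1 MEM=2 BR=1, R=3, W=2
[1] MUL needs rd=2 wr=1: ok; after: ALU=1 MUL=0 MEM=2 BR=1, R=1, W=1
[2] ALU needs rd=2 wr=1: RD_PORT; after: ALU=1 MUL=0 MEM=2 BR=1, R=1, W=1
[3] ALU needs rd=2 wr=1: RD_PORT; after: ALU=1 MUL=0 MEM=2 BR=1, R=1, W=1
[4] MUL needs rd=2 wr=1: FU; after: ALU=1 MUL=0 MEM=2 BR=1, R=1, W=1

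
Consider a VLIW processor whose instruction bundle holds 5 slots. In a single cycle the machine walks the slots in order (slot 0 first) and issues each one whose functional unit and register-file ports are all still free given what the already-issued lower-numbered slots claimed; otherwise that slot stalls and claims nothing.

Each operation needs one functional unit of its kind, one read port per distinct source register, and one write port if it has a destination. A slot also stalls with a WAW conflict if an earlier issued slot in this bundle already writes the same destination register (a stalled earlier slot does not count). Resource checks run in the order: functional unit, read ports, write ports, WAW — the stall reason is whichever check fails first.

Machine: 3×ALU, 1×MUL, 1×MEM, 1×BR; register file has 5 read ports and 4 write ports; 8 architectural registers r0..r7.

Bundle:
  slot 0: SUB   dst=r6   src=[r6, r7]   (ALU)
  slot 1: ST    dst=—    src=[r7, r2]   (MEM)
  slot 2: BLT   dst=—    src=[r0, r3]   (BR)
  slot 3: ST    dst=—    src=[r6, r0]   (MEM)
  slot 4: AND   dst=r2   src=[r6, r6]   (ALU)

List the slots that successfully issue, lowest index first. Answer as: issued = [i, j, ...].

issued = [0, 1, 4]

#0 ALU src=r6,r7 dispatched  <A:2 Mu:1 Ld:1 B:1 rd:3 wr:3>
#1 MEM src=r7,r2 dispatched  <A:2 Mu:1 Ld:0 B:1 rd:1 wr:3>
#2 BR src=r0,r3 held:RD_PORT  <A:2 Mu:1 Ld:0 B:1 rd:1 wr:3>
#3 MEM src=r6,r0 held:FU  <A:2 Mu:1 Ld:0 B:1 rd:1 wr:3>
#4 ALU src=r6,r6 dispatched  <A:1 Mu:1 Ld:0 B:1 rd:0 wr:2>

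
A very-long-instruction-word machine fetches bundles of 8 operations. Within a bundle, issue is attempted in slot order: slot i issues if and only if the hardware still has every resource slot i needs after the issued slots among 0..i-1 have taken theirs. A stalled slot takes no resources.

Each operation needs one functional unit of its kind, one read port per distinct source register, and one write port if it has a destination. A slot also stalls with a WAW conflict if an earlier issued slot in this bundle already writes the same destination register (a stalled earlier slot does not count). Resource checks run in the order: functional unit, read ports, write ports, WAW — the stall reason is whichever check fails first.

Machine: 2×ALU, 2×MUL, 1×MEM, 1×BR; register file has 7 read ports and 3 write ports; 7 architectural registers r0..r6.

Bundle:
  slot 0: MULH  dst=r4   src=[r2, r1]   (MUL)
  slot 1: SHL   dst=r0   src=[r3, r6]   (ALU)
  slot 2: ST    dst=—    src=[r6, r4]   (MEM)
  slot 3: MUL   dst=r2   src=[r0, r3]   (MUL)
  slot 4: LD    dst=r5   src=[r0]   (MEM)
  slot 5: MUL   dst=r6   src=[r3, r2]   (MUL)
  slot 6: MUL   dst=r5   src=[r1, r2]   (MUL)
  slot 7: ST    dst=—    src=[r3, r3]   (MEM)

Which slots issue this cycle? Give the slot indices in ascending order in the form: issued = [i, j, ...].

issued = [0, 1, 2]

slot 0 (MUL): ISSUE — free A2,Mu1,Ld1,B1 rp5 wp2
slot 1 (ALU): ISSUE — free A1,Mu1,Ld1,B1 rp3 wp1
slot 2 (MEM): ISSUE — free A1,Mu1,Ld0,B1 rp1 wp1
slot 3 (MUL): stall RD_PORT — free A1,Mu1,Ld0,B1 rp1 wp1
slot 4 (MEM): stall FU — free A1,Mu1,Ld0,B1 rp1 wp1
slot 5 (MUL): stall RD_PORT — free A1,Mu1,Ld0,B1 rp1 wp1
slot 6 (MUL): stall RD_PORT — free A1,Mu1,Ld0,B1 rp1 wp1
slot 7 (MEM): stall FU — free A1,Mu1,Ld0,B1 rp1 wp1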